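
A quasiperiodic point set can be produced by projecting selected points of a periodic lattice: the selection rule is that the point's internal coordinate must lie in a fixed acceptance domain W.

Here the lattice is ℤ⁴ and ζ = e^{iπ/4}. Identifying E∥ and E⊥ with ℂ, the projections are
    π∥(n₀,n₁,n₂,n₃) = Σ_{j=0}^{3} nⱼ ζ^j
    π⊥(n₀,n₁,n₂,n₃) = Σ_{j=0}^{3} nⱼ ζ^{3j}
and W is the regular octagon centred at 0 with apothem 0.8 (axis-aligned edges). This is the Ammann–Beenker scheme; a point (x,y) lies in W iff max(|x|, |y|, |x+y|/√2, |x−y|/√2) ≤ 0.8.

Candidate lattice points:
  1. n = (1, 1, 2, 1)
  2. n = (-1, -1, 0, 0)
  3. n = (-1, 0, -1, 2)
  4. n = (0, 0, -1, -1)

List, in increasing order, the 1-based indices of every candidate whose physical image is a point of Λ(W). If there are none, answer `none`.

π⊥(n) = n₀ + n₁ζ³ + n₂ζ⁶ + n₃ζ⁹ where ζ = e^{iπ/4}.
candidate 1: n = (1, 1, 2, 1) → π⊥ ≈ (+1.00000, -0.58579); max(|x|,|y|,|x±y|/√2) = 1.12132 > 0.8 ⇒ ∉ W
candidate 2: n = (-1, -1, 0, 0) → π⊥ ≈ (-0.29289, -0.70711); max(|x|,|y|,|x±y|/√2) = 0.70711 ≤ 0.8 ⇒ ∈ W
candidate 3: n = (-1, 0, -1, 2) → π⊥ ≈ (+0.41421, +2.41421); max(|x|,|y|,|x±y|/√2) = 2.41421 > 0.8 ⇒ ∉ W
candidate 4: n = (0, 0, -1, -1) → π⊥ ≈ (-0.70711, +0.29289); max(|x|,|y|,|x±y|/√2) = 0.70711 ≤ 0.8 ⇒ ∈ W

2, 4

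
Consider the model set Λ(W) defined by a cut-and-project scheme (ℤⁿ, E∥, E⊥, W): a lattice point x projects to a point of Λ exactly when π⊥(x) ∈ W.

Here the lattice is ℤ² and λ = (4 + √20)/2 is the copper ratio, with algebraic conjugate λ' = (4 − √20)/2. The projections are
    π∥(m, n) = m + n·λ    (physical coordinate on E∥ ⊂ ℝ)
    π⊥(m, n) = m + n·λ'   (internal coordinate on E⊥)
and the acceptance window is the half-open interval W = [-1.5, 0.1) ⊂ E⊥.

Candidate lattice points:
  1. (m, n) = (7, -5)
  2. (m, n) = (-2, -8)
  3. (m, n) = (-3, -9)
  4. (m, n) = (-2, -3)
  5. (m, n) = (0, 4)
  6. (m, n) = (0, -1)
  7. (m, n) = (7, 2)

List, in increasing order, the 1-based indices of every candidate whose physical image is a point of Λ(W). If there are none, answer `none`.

Numerically λ ≈ 4.23607 and λ' = −1/λ ≈ -0.23607.
#1 (7,-5): internal coord 7 + (-5)·λ' = +8.18034; +8.18034 ∉ [-1.5, 0.1) → out
#2 (-2,-8): internal coord -2 + (-8)·λ' = -0.11146; -0.11146 ∈ [-1.5, 0.1) → IN Λ
#3 (-3,-9): internal coord -3 + (-9)·λ' = -0.87539; -0.87539 ∈ [-1.5, 0.1) → IN Λ
#4 (-2,-3): internal coord -2 + (-3)·λ' = -1.29180; -1.29180 ∈ [-1.5, 0.1) → IN Λ
#5 (0,4): internal coord 0 + (4)·λ' = -0.94427; -0.94427 ∈ [-1.5, 0.1) → IN Λ
#6 (0,-1): internal coord 0 + (-1)·λ' = +0.23607; +0.23607 ∉ [-1.5, 0.1) → out
#7 (7,2): internal coord 7 + (2)·λ' = +6.52786; +6.52786 ∉ [-1.5, 0.1) → out

2, 3, 4, 5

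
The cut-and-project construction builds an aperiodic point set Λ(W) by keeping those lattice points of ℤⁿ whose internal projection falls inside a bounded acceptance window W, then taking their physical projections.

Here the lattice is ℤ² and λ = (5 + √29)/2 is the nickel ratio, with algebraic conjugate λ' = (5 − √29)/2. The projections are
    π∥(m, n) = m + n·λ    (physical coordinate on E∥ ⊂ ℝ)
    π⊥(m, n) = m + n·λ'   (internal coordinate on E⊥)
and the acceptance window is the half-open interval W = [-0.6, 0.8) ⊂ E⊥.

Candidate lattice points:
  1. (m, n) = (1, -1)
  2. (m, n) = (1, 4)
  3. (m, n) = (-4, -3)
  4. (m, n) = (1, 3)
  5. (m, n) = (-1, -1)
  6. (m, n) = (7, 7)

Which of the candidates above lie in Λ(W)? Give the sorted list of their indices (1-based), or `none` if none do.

2, 4

λ' = (5−√29)/2 ≈ -0.192582.
[1] lift (1,-1): star map gives 1.192582; window check -0.6 ≤ 1.192582 < 0.8 is false → out
[2] lift (1,4): star map gives 0.229670; window check -0.6 ≤ 0.229670 < 0.8 is true → IN Λ
[3] lift (-4,-3): star map gives -3.422253; window check -0.6 ≤ -3.422253 < 0.8 is false → out
[4] lift (1,3): star map gives 0.422253; window check -0.6 ≤ 0.422253 < 0.8 is true → IN Λ
[5] lift (-1,-1): star map gives -0.807418; window check -0.6 ≤ -0.807418 < 0.8 is false → out
[6] lift (7,7): star map gives 5.651923; window check -0.6 ≤ 5.651923 < 0.8 is false → out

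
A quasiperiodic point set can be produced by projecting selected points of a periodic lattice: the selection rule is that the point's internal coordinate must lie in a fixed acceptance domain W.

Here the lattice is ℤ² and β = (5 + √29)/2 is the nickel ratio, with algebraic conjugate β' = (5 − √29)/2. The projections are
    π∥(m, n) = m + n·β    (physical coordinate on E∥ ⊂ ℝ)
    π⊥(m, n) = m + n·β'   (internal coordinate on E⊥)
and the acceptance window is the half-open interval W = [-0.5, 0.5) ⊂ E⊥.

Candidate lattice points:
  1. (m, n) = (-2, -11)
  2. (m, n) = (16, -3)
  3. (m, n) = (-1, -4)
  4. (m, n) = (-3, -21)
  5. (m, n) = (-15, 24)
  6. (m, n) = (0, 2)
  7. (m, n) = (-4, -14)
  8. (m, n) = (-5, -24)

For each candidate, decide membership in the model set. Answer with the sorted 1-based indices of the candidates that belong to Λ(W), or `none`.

β' = (5−√29)/2 ≈ -0.192582.
#1 (-2,-11): internal coord -2 + (-11)·β' = +0.118406; +0.118406 ∈ [-0.5, 0.5) → IN Λ
#2 (16,-3): internal coord 16 + (-3)·β' = +16.577747; +16.577747 ∉ [-0.5, 0.5) → out
#3 (-1,-4): internal coord -1 + (-4)·β' = -0.229670; -0.229670 ∈ [-0.5, 0.5) → IN Λ
#4 (-3,-21): internal coord -3 + (-21)·β' = +1.044230; +1.044230 ∉ [-0.5, 0.5) → out
#5 (-15,24): internal coord -15 + (24)·β' = -19.621978; -19.621978 ∉ [-0.5, 0.5) → out
#6 (0,2): internal coord 0 + (2)·β' = -0.385165; -0.385165 ∈ [-0.5, 0.5) → IN Λ
#7 (-4,-14): internal coord -4 + (-14)·β' = -1.303846; -1.303846 ∉ [-0.5, 0.5) → out
#8 (-5,-24): internal coord -5 + (-24)·β' = -0.378022; -0.378022 ∈ [-0.5, 0.5) → IN Λ

1, 3, 6, 8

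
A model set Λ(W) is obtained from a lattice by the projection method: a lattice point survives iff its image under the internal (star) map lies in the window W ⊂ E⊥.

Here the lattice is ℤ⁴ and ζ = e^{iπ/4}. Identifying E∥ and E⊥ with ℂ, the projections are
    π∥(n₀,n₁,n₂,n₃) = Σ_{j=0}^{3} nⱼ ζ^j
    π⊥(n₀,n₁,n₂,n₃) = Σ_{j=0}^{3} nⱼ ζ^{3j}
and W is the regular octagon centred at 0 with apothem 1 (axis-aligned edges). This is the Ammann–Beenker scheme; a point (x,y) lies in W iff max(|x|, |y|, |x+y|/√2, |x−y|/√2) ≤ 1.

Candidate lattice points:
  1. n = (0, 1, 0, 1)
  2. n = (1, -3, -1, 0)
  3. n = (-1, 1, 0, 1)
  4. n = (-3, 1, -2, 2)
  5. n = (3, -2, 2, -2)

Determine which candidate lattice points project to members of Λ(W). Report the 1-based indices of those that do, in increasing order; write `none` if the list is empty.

none

With ζ = e^{iπ/4} the internal vectors are ζ^0,ζ^3,ζ^6,ζ^9.
candidate 1: n = (0, 1, 0, 1) → π⊥ ≈ (+0.0000, +1.4142); max(|x|,|y|,|x±y|/√2) = 1.4142 > 1 ⇒ ∉ W
candidate 2: n = (1, -3, -1, 0) → π⊥ ≈ (+3.1213, -1.1213); max(|x|,|y|,|x±y|/√2) = 3.1213 > 1 ⇒ ∉ W
candidate 3: n = (-1, 1, 0, 1) → π⊥ ≈ (-1.0000, +1.4142); max(|x|,|y|,|x±y|/√2) = 1.7071 > 1 ⇒ ∉ W
candidate 4: n = (-3, 1, -2, 2) → π⊥ ≈ (-2.2929, +4.1213); max(|x|,|y|,|x±y|/√2) = 4.5355 > 1 ⇒ ∉ W
candidate 5: n = (3, -2, 2, -2) → π⊥ ≈ (+3.0000, -4.8284); max(|x|,|y|,|x±y|/√2) = 5.5355 > 1 ⇒ ∉ W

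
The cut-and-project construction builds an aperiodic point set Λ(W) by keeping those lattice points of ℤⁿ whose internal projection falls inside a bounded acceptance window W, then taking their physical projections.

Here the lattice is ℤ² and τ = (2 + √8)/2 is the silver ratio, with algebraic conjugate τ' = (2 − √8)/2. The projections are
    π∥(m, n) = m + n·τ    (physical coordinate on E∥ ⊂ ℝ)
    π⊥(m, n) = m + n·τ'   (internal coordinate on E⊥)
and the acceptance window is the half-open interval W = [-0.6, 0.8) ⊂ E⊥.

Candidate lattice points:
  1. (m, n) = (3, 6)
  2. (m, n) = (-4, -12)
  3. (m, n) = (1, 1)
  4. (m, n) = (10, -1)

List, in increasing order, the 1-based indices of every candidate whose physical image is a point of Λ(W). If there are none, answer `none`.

Numerically τ ≈ 2.41421 and τ' = −1/τ ≈ -0.41421.
[1] lift (3,6): star map gives 0.51472; window check -0.6 ≤ 0.51472 < 0.8 is true → IN Λ
[2] lift (-4,-12): star map gives 0.97056; window check -0.6 ≤ 0.97056 < 0.8 is false → out
[3] lift (1,1): star map gives 0.58579; window check -0.6 ≤ 0.58579 < 0.8 is true → IN Λ
[4] lift (10,-1): star map gives 10.41421; window check -0.6 ≤ 10.41421 < 0.8 is false → out

1, 3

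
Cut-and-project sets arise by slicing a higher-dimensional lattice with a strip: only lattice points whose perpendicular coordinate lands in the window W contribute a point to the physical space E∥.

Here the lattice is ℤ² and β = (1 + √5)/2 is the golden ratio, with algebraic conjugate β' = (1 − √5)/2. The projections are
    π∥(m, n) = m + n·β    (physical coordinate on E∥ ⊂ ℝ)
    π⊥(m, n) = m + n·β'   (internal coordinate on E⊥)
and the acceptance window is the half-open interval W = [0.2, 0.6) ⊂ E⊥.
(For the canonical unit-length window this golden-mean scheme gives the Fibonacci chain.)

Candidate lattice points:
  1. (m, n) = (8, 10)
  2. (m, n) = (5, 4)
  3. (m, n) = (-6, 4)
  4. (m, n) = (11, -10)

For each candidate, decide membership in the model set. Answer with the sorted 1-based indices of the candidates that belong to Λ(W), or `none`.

β' = (1−√5)/2 ≈ -0.61803.
candidate 1: (m,n)=(8,10) → π∥ = 8+10·β ≈ 24.18034, π⊥ = 8+10·β' ≈ 1.81966 ∉ [0.2, 0.6) ⇒ out
candidate 2: (m,n)=(5,4) → π∥ = 5+4·β ≈ 11.47214, π⊥ = 5+4·β' ≈ 2.52786 ∉ [0.2, 0.6) ⇒ out
candidate 3: (m,n)=(-6,4) → π∥ = -6+4·β ≈ 0.47214, π⊥ = -6+4·β' ≈ -8.47214 ∉ [0.2, 0.6) ⇒ out
candidate 4: (m,n)=(11,-10) → π∥ = 11-10·β ≈ -5.18034, π⊥ = 11-10·β' ≈ 17.18034 ∉ [0.2, 0.6) ⇒ out

none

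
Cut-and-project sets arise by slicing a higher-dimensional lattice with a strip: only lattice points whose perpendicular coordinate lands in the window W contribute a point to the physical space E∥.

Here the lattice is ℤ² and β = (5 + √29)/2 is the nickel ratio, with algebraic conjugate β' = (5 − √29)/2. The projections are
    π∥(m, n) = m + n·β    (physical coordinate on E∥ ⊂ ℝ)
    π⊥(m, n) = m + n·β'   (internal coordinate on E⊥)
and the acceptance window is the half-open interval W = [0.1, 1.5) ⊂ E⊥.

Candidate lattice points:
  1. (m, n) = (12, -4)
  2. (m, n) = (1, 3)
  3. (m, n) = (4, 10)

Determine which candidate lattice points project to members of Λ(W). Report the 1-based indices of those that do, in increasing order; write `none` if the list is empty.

2

Compute β' = (5−√29)/2 = -0.192582, so π⊥(m,n) = m -0.192582·n.
#1 (12,-4): internal coord 12 + (-4)·β' = +12.770330; +12.770330 ∉ [0.1, 1.5) → out
#2 (1,3): internal coord 1 + (3)·β' = +0.422253; +0.422253 ∈ [0.1, 1.5) → IN Λ
#3 (4,10): internal coord 4 + (10)·β' = +2.074176; +2.074176 ∉ [0.1, 1.5) → out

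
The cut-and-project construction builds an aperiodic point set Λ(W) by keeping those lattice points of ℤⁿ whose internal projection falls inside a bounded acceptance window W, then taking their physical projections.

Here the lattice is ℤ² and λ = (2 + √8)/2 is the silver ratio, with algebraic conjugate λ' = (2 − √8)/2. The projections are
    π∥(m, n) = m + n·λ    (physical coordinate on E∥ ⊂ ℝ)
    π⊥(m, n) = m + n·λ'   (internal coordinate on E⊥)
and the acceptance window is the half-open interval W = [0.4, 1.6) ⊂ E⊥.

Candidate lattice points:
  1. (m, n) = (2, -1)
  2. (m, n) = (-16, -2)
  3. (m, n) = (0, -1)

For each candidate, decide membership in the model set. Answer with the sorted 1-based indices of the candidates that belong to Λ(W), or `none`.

Numerically λ ≈ 2.4142 and λ' = −1/λ ≈ -0.4142.
#1 (2,-1): internal coord 2 + (-1)·λ' = +2.4142; +2.4142 ∉ [0.4, 1.6) → out
#2 (-16,-2): internal coord -16 + (-2)·λ' = -15.1716; -15.1716 ∉ [0.4, 1.6) → out
#3 (0,-1): internal coord 0 + (-1)·λ' = +0.4142; +0.4142 ∈ [0.4, 1.6) → IN Λ

3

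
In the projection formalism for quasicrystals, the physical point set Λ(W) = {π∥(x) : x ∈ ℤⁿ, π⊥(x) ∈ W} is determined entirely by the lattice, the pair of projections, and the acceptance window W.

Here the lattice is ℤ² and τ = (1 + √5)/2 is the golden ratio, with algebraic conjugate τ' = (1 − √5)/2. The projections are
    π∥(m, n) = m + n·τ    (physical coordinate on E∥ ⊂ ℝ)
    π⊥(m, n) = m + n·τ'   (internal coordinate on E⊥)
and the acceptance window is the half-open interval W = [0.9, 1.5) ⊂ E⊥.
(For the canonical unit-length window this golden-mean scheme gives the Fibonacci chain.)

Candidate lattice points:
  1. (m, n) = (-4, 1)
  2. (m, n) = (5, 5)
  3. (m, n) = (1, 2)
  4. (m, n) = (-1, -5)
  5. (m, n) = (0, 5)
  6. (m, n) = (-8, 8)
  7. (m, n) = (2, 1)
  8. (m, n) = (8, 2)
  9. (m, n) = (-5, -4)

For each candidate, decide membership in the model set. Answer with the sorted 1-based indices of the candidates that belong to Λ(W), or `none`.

Numerically τ ≈ 1.618034 and τ' = −1/τ ≈ -0.618034.
candidate 1: (m,n)=(-4,1) → π∥ = -4+1·τ ≈ -2.381966, π⊥ = -4+1·τ' ≈ -4.618034 ∉ [0.9, 1.5) ⇒ out
candidate 2: (m,n)=(5,5) → π∥ = 5+5·τ ≈ 13.090170, π⊥ = 5+5·τ' ≈ 1.909830 ∉ [0.9, 1.5) ⇒ out
candidate 3: (m,n)=(1,2) → π∥ = 1+2·τ ≈ 4.236068, π⊥ = 1+2·τ' ≈ -0.236068 ∉ [0.9, 1.5) ⇒ out
candidate 4: (m,n)=(-1,-5) → π∥ = -1-5·τ ≈ -9.090170, π⊥ = -1-5·τ' ≈ 2.090170 ∉ [0.9, 1.5) ⇒ out
candidate 5: (m,n)=(0,5) → π∥ = 0+5·τ ≈ 8.090170, π⊥ = 0+5·τ' ≈ -3.090170 ∉ [0.9, 1.5) ⇒ out
candidate 6: (m,n)=(-8,8) → π∥ = -8+8·τ ≈ 4.944272, π⊥ = -8+8·τ' ≈ -12.944272 ∉ [0.9, 1.5) ⇒ out
candidate 7: (m,n)=(2,1) → π∥ = 2+1·τ ≈ 3.618034, π⊥ = 2+1·τ' ≈ 1.381966 ∈ [0.9, 1.5) ⇒ IN Λ
candidate 8: (m,n)=(8,2) → π∥ = 8+2·τ ≈ 11.236068, π⊥ = 8+2·τ' ≈ 6.763932 ∉ [0.9, 1.5) ⇒ out
candidate 9: (m,n)=(-5,-4) → π∥ = -5-4·τ ≈ -11.472136, π⊥ = -5-4·τ' ≈ -2.527864 ∉ [0.9, 1.5) ⇒ out

7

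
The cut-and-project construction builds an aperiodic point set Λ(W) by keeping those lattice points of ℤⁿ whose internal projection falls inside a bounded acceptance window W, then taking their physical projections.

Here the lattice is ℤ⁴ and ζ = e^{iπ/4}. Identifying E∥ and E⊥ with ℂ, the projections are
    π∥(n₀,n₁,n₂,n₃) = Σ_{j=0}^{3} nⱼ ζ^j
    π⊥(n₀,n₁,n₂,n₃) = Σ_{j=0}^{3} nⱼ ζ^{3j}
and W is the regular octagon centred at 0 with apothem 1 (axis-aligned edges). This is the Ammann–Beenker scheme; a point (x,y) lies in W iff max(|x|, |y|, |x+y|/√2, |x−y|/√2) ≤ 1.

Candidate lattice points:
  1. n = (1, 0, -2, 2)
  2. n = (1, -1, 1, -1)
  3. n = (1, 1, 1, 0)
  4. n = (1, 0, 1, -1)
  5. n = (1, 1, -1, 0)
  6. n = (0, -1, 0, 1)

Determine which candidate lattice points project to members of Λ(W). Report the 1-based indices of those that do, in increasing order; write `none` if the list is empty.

π⊥(n) = n₀ + n₁ζ³ + n₂ζ⁶ + n₃ζ⁹ where ζ = e^{iπ/4}.
#1 (1, 0, -2, 2): internal (2.41421, 3.41421); octagon support 4.12132 vs apothem 1 → ∉ W
#2 (1, -1, 1, -1): internal (1.00000, -2.41421); octagon support 2.41421 vs apothem 1 → ∉ W
#3 (1, 1, 1, 0): internal (0.29289, -0.29289); octagon support 0.41421 vs apothem 1 → ∈ W
#4 (1, 0, 1, -1): internal (0.29289, -1.70711); octagon support 1.70711 vs apothem 1 → ∉ W
#5 (1, 1, -1, 0): internal (0.29289, 1.70711); octagon support 1.70711 vs apothem 1 → ∉ W
#6 (0, -1, 0, 1): internal (1.41421, 0.00000); octagon support 1.41421 vs apothem 1 → ∉ W

3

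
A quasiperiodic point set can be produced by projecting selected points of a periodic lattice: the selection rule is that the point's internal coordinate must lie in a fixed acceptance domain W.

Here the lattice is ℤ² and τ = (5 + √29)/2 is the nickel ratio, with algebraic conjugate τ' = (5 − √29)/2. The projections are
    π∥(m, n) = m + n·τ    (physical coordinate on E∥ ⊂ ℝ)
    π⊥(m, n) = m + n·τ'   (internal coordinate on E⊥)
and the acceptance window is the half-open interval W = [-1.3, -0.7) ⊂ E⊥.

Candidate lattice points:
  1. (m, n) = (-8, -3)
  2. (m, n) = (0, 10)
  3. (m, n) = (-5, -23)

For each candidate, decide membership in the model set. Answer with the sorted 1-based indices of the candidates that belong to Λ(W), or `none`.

none

τ' = (5−√29)/2 ≈ -0.1926.
candidate 1: (m,n)=(-8,-3) → π∥ = -8-3·τ ≈ -23.5777, π⊥ = -8-3·τ' ≈ -7.4223 ∉ [-1.3, -0.7) ⇒ out
candidate 2: (m,n)=(0,10) → π∥ = 0+10·τ ≈ 51.9258, π⊥ = 0+10·τ' ≈ -1.9258 ∉ [-1.3, -0.7) ⇒ out
candidate 3: (m,n)=(-5,-23) → π∥ = -5-23·τ ≈ -124.4294, π⊥ = -5-23·τ' ≈ -0.5706 ∉ [-1.3, -0.7) ⇒ out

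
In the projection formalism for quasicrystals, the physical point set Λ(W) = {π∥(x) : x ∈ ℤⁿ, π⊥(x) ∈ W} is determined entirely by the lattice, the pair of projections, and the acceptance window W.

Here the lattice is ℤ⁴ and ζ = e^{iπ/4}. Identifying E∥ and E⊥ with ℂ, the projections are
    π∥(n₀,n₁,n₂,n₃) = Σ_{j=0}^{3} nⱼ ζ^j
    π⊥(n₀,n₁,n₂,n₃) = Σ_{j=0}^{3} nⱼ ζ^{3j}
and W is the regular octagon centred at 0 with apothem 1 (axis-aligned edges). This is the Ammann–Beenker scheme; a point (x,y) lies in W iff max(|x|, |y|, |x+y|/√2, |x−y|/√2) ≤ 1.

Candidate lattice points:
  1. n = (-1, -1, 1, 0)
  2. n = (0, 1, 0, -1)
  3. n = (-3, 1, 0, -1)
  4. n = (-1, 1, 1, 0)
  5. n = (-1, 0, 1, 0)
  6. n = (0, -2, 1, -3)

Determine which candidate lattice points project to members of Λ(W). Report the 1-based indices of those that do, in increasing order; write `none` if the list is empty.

With ζ = e^{iπ/4} the internal vectors are ζ^0,ζ^3,ζ^6,ζ^9.
candidate 1: n = (-1, -1, 1, 0) → π⊥ ≈ (-0.2929, -1.7071); max(|x|,|y|,|x±y|/√2) = 1.7071 > 1 ⇒ ∉ W
candidate 2: n = (0, 1, 0, -1) → π⊥ ≈ (-1.4142, +0.0000); max(|x|,|y|,|x±y|/√2) = 1.4142 > 1 ⇒ ∉ W
candidate 3: n = (-3, 1, 0, -1) → π⊥ ≈ (-4.4142, +0.0000); max(|x|,|y|,|x±y|/√2) = 4.4142 > 1 ⇒ ∉ W
candidate 4: n = (-1, 1, 1, 0) → π⊥ ≈ (-1.7071, -0.2929); max(|x|,|y|,|x±y|/√2) = 1.7071 > 1 ⇒ ∉ W
candidate 5: n = (-1, 0, 1, 0) → π⊥ ≈ (-1.0000, -1.0000); max(|x|,|y|,|x±y|/√2) = 1.4142 > 1 ⇒ ∉ W
candidate 6: n = (0, -2, 1, -3) → π⊥ ≈ (-0.7071, -4.5355); max(|x|,|y|,|x±y|/√2) = 4.5355 > 1 ⇒ ∉ W

none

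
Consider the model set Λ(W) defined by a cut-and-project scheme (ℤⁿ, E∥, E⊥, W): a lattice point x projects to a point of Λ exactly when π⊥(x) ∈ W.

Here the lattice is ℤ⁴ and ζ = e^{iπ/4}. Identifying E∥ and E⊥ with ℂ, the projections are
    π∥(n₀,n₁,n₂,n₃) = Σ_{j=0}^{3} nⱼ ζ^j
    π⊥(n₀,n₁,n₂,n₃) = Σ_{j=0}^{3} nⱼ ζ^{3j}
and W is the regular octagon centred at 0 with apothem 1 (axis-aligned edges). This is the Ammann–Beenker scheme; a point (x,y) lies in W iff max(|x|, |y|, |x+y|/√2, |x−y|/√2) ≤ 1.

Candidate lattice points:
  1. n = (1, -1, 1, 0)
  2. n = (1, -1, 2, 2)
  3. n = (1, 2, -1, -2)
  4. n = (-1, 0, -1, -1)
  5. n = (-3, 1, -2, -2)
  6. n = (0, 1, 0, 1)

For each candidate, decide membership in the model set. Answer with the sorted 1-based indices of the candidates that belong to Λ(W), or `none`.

none

Internal map: ζ^{3j} for j=0..3 gives (1,0), (−√2/2,√2/2), (0,−1), (√2/2,√2/2).
#1 (1, -1, 1, 0): internal (1.70711, -1.70711); octagon support 2.41421 vs apothem 1 → ∉ W
#2 (1, -1, 2, 2): internal (3.12132, -1.29289); octagon support 3.12132 vs apothem 1 → ∉ W
#3 (1, 2, -1, -2): internal (-1.82843, 1.00000); octagon support 2.00000 vs apothem 1 → ∉ W
#4 (-1, 0, -1, -1): internal (-1.70711, 0.29289); octagon support 1.70711 vs apothem 1 → ∉ W
#5 (-3, 1, -2, -2): internal (-5.12132, 1.29289); octagon support 5.12132 vs apothem 1 → ∉ W
#6 (0, 1, 0, 1): internal (0.00000, 1.41421); octagon support 1.41421 vs apothem 1 → ∉ W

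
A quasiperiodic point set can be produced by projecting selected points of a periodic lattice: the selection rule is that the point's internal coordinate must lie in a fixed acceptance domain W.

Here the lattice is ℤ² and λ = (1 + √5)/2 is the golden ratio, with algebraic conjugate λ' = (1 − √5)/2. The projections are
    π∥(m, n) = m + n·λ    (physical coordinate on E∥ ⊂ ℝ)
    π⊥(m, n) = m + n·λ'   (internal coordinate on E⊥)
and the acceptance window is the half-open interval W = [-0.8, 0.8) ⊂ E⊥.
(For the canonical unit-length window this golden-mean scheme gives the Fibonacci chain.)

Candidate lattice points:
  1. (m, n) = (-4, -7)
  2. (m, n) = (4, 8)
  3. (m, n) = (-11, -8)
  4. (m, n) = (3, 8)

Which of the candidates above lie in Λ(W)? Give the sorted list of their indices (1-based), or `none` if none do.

1

Numerically λ ≈ 1.6180 and λ' = −1/λ ≈ -0.6180.
#1 (-4,-7): internal coord -4 + (-7)·λ' = +0.3262; +0.3262 ∈ [-0.8, 0.8) → IN Λ
#2 (4,8): internal coord 4 + (8)·λ' = -0.9443; -0.9443 ∉ [-0.8, 0.8) → out
#3 (-11,-8): internal coord -11 + (-8)·λ' = -6.0557; -6.0557 ∉ [-0.8, 0.8) → out
#4 (3,8): internal coord 3 + (8)·λ' = -1.9443; -1.9443 ∉ [-0.8, 0.8) → out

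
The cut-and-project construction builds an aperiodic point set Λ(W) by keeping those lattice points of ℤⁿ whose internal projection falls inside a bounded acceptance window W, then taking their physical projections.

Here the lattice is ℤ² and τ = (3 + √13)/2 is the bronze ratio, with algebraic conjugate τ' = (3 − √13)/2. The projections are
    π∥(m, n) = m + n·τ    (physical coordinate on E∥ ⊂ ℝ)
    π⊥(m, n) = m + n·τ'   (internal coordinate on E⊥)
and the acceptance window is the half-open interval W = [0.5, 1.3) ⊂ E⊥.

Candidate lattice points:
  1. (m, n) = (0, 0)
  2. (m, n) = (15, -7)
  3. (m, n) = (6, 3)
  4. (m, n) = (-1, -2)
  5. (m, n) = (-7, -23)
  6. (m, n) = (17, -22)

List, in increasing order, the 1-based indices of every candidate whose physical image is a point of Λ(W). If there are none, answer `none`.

none

τ' = (3−√13)/2 ≈ -0.30278.
candidate 1: (m,n)=(0,0) → π∥ = 0+0·τ ≈ 0.00000, π⊥ = 0+0·τ' ≈ 0.00000 ∉ [0.5, 1.3) ⇒ out
candidate 2: (m,n)=(15,-7) → π∥ = 15-7·τ ≈ -8.11943, π⊥ = 15-7·τ' ≈ 17.11943 ∉ [0.5, 1.3) ⇒ out
candidate 3: (m,n)=(6,3) → π∥ = 6+3·τ ≈ 15.90833, π⊥ = 6+3·τ' ≈ 5.09167 ∉ [0.5, 1.3) ⇒ out
candidate 4: (m,n)=(-1,-2) → π∥ = -1-2·τ ≈ -7.60555, π⊥ = -1-2·τ' ≈ -0.39445 ∉ [0.5, 1.3) ⇒ out
candidate 5: (m,n)=(-7,-23) → π∥ = -7-23·τ ≈ -82.96384, π⊥ = -7-23·τ' ≈ -0.03616 ∉ [0.5, 1.3) ⇒ out
candidate 6: (m,n)=(17,-22) → π∥ = 17-22·τ ≈ -55.66106, π⊥ = 17-22·τ' ≈ 23.66106 ∉ [0.5, 1.3) ⇒ out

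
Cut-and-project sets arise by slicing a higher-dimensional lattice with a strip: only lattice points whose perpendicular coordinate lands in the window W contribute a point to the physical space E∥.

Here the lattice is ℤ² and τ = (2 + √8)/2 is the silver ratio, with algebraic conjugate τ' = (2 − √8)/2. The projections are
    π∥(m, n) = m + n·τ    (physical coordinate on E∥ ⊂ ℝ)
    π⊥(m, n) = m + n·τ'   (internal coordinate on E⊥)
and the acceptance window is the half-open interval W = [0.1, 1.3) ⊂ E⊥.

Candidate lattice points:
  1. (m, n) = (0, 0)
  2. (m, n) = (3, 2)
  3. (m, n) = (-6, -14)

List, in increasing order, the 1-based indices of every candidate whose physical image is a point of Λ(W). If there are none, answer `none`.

none

τ' = (2−√8)/2 ≈ -0.4142.
[1] lift (0,0): star map gives 0.0000; window check 0.1 ≤ 0.0000 < 1.3 is false → out
[2] lift (3,2): star map gives 2.1716; window check 0.1 ≤ 2.1716 < 1.3 is false → out
[3] lift (-6,-14): star map gives -0.2010; window check 0.1 ≤ -0.2010 < 1.3 is false → out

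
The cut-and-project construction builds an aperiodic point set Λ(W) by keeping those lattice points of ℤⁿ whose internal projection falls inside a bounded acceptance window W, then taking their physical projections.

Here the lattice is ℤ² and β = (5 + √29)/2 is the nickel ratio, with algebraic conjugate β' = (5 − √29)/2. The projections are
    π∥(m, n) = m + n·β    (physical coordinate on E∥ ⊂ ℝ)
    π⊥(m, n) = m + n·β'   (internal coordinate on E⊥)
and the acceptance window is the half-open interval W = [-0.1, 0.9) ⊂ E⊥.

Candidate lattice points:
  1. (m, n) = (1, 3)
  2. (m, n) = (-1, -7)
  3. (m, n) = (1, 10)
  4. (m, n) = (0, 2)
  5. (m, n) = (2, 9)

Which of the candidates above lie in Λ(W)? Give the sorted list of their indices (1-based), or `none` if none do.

1, 2, 5

Compute β' = (5−√29)/2 = -0.1926, so π⊥(m,n) = m -0.1926·n.
[1] lift (1,3): star map gives 0.4223; window check -0.1 ≤ 0.4223 < 0.9 is true → IN Λ
[2] lift (-1,-7): star map gives 0.3481; window check -0.1 ≤ 0.3481 < 0.9 is true → IN Λ
[3] lift (1,10): star map gives -0.9258; window check -0.1 ≤ -0.9258 < 0.9 is false → out
[4] lift (0,2): star map gives -0.3852; window check -0.1 ≤ -0.3852 < 0.9 is false → out
[5] lift (2,9): star map gives 0.2668; window check -0.1 ≤ 0.2668 < 0.9 is true → IN Λ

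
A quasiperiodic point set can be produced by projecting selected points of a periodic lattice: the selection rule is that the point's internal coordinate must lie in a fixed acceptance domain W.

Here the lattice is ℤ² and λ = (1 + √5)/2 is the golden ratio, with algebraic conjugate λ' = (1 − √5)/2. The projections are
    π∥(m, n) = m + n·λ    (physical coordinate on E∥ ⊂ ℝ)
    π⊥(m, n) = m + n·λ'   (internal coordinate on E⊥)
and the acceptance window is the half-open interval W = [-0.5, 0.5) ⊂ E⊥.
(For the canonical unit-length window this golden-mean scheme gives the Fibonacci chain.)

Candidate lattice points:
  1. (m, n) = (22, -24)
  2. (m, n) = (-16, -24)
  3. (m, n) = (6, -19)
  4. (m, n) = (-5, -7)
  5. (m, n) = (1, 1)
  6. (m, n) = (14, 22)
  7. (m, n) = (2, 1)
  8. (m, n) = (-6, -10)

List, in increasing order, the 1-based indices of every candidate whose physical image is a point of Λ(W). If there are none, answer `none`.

Numerically λ ≈ 1.6180 and λ' = −1/λ ≈ -0.6180.
[1] lift (22,-24): star map gives 36.8328; window check -0.5 ≤ 36.8328 < 0.5 is false → out
[2] lift (-16,-24): star map gives -1.1672; window check -0.5 ≤ -1.1672 < 0.5 is false → out
[3] lift (6,-19): star map gives 17.7426; window check -0.5 ≤ 17.7426 < 0.5 is false → out
[4] lift (-5,-7): star map gives -0.6738; window check -0.5 ≤ -0.6738 < 0.5 is false → out
[5] lift (1,1): star map gives 0.3820; window check -0.5 ≤ 0.3820 < 0.5 is true → IN Λ
[6] lift (14,22): star map gives 0.4033; window check -0.5 ≤ 0.4033 < 0.5 is true → IN Λ
[7] lift (2,1): star map gives 1.3820; window check -0.5 ≤ 1.3820 < 0.5 is false → out
[8] lift (-6,-10): star map gives 0.1803; window check -0.5 ≤ 0.1803 < 0.5 is true → IN Λ

5, 6, 8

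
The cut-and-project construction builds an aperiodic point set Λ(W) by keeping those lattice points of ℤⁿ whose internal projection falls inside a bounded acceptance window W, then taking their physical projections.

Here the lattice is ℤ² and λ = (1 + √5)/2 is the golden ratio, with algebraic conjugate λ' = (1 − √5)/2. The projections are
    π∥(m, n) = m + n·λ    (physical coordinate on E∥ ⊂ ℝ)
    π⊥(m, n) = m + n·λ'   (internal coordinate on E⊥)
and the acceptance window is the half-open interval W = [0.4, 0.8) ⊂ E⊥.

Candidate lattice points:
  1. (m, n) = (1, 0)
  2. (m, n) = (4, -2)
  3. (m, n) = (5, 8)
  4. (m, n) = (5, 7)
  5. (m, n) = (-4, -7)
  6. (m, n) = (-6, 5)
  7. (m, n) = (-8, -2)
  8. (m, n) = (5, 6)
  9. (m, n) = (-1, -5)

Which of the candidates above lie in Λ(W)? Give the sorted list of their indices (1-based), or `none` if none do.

Compute λ' = (1−√5)/2 = -0.61803, so π⊥(m,n) = m -0.61803·n.
[1] lift (1,0): star map gives 1.00000; window check 0.4 ≤ 1.00000 < 0.8 is false → out
[2] lift (4,-2): star map gives 5.23607; window check 0.4 ≤ 5.23607 < 0.8 is false → out
[3] lift (5,8): star map gives 0.05573; window check 0.4 ≤ 0.05573 < 0.8 is false → out
[4] lift (5,7): star map gives 0.67376; window check 0.4 ≤ 0.67376 < 0.8 is true → IN Λ
[5] lift (-4,-7): star map gives 0.32624; window check 0.4 ≤ 0.32624 < 0.8 is false → out
[6] lift (-6,5): star map gives -9.09017; window check 0.4 ≤ -9.09017 < 0.8 is false → out
[7] lift (-8,-2): star map gives -6.76393; window check 0.4 ≤ -6.76393 < 0.8 is false → out
[8] lift (5,6): star map gives 1.29180; window check 0.4 ≤ 1.29180 < 0.8 is false → out
[9] lift (-1,-5): star map gives 2.09017; window check 0.4 ≤ 2.09017 < 0.8 is false → out

4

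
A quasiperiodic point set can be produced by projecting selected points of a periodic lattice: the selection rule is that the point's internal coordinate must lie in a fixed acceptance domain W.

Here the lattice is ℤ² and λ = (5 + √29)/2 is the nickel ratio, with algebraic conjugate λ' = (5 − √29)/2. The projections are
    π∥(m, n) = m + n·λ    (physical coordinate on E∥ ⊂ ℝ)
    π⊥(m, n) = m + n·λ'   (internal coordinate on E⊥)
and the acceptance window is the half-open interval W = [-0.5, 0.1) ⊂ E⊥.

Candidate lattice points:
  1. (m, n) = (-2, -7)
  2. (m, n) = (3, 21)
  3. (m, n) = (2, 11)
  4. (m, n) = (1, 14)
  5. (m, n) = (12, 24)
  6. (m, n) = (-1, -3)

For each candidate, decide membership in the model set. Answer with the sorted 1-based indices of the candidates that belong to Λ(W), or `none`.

3, 6

λ' = (5−√29)/2 ≈ -0.1926.
#1 (-2,-7): internal coord -2 + (-7)·λ' = -0.6519; -0.6519 ∉ [-0.5, 0.1) → out
#2 (3,21): internal coord 3 + (21)·λ' = -1.0442; -1.0442 ∉ [-0.5, 0.1) → out
#3 (2,11): internal coord 2 + (11)·λ' = -0.1184; -0.1184 ∈ [-0.5, 0.1) → IN Λ
#4 (1,14): internal coord 1 + (14)·λ' = -1.6962; -1.6962 ∉ [-0.5, 0.1) → out
#5 (12,24): internal coord 12 + (24)·λ' = +7.3780; +7.3780 ∉ [-0.5, 0.1) → out
#6 (-1,-3): internal coord -1 + (-3)·λ' = -0.4223; -0.4223 ∈ [-0.5, 0.1) → IN Λ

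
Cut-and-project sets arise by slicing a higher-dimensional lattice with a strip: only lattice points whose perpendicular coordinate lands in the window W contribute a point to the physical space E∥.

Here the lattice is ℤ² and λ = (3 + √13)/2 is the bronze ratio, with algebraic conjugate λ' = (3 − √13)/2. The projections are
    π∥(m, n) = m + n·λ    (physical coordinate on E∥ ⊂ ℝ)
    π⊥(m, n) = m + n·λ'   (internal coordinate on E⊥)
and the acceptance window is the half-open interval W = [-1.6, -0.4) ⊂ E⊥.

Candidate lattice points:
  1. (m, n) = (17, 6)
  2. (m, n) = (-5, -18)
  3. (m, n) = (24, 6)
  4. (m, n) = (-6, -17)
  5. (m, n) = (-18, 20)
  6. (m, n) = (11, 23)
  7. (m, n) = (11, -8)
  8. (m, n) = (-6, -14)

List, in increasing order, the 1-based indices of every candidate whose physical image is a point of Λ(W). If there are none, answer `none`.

λ' = (3−√13)/2 ≈ -0.3028.
#1 (17,6): internal coord 17 + (6)·λ' = +15.1833; +15.1833 ∉ [-1.6, -0.4) → out
#2 (-5,-18): internal coord -5 + (-18)·λ' = +0.4500; +0.4500 ∉ [-1.6, -0.4) → out
#3 (24,6): internal coord 24 + (6)·λ' = +22.1833; +22.1833 ∉ [-1.6, -0.4) → out
#4 (-6,-17): internal coord -6 + (-17)·λ' = -0.8528; -0.8528 ∈ [-1.6, -0.4) → IN Λ
#5 (-18,20): internal coord -18 + (20)·λ' = -24.0555; -24.0555 ∉ [-1.6, -0.4) → out
#6 (11,23): internal coord 11 + (23)·λ' = +4.0362; +4.0362 ∉ [-1.6, -0.4) → out
#7 (11,-8): internal coord 11 + (-8)·λ' = +13.4222; +13.4222 ∉ [-1.6, -0.4) → out
#8 (-6,-14): internal coord -6 + (-14)·λ' = -1.7611; -1.7611 ∉ [-1.6, -0.4) → out

4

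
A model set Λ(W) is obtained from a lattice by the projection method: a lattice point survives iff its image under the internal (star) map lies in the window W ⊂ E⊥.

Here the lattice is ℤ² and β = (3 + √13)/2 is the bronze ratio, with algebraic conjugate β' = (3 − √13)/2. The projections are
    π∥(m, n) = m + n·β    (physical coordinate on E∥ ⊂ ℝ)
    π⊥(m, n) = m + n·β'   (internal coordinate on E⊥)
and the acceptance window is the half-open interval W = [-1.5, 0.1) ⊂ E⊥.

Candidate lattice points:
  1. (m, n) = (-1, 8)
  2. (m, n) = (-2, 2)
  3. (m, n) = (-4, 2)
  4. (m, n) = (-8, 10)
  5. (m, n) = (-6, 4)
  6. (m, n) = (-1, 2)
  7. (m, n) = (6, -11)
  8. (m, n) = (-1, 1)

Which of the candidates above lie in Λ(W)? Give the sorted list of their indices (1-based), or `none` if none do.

8

Compute β' = (3−√13)/2 = -0.3028, so π⊥(m,n) = m -0.3028·n.
[1] lift (-1,8): star map gives -3.4222; window check -1.5 ≤ -3.4222 < 0.1 is false → out
[2] lift (-2,2): star map gives -2.6056; window check -1.5 ≤ -2.6056 < 0.1 is false → out
[3] lift (-4,2): star map gives -4.6056; window check -1.5 ≤ -4.6056 < 0.1 is false → out
[4] lift (-8,10): star map gives -11.0278; window check -1.5 ≤ -11.0278 < 0.1 is false → out
[5] lift (-6,4): star map gives -7.2111; window check -1.5 ≤ -7.2111 < 0.1 is false → out
[6] lift (-1,2): star map gives -1.6056; window check -1.5 ≤ -1.6056 < 0.1 is false → out
[7] lift (6,-11): star map gives 9.3305; window check -1.5 ≤ 9.3305 < 0.1 is false → out
[8] lift (-1,1): star map gives -1.3028; window check -1.5 ≤ -1.3028 < 0.1 is true → IN Λ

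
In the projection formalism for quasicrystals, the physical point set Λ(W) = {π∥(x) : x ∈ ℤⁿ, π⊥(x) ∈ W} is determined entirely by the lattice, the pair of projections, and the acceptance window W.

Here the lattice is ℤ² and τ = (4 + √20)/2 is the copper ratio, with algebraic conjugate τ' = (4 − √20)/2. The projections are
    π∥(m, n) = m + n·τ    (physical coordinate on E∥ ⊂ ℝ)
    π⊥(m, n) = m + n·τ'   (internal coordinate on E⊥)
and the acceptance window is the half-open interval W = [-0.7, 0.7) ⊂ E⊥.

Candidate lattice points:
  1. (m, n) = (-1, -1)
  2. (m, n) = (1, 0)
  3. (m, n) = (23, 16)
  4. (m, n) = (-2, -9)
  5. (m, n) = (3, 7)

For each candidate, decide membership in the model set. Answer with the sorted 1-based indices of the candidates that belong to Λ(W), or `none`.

4

Numerically τ ≈ 4.2361 and τ' = −1/τ ≈ -0.2361.
candidate 1: (m,n)=(-1,-1) → π∥ = -1-1·τ ≈ -5.2361, π⊥ = -1-1·τ' ≈ -0.7639 ∉ [-0.7, 0.7) ⇒ out
candidate 2: (m,n)=(1,0) → π∥ = 1+0·τ ≈ 1.0000, π⊥ = 1+0·τ' ≈ 1.0000 ∉ [-0.7, 0.7) ⇒ out
candidate 3: (m,n)=(23,16) → π∥ = 23+16·τ ≈ 90.7771, π⊥ = 23+16·τ' ≈ 19.2229 ∉ [-0.7, 0.7) ⇒ out
candidate 4: (m,n)=(-2,-9) → π∥ = -2-9·τ ≈ -40.1246, π⊥ = -2-9·τ' ≈ 0.1246 ∈ [-0.7, 0.7) ⇒ IN Λ
candidate 5: (m,n)=(3,7) → π∥ = 3+7·τ ≈ 32.6525, π⊥ = 3+7·τ' ≈ 1.3475 ∉ [-0.7, 0.7) ⇒ out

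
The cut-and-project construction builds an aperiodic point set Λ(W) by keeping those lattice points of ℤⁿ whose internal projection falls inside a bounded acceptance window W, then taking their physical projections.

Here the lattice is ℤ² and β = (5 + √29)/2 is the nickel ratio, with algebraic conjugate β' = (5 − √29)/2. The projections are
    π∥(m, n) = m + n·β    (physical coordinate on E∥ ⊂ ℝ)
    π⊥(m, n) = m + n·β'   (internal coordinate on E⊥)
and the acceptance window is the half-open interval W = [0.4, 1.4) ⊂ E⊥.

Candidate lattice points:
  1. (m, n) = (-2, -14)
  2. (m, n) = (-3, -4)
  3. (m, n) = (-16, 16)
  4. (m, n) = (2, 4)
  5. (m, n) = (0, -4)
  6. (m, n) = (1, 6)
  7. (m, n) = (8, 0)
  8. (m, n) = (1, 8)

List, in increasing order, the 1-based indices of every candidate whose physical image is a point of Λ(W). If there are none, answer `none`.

1, 4, 5

Numerically β ≈ 5.19258 and β' = −1/β ≈ -0.19258.
[1] lift (-2,-14): star map gives 0.69615; window check 0.4 ≤ 0.69615 < 1.4 is true → IN Λ
[2] lift (-3,-4): star map gives -2.22967; window check 0.4 ≤ -2.22967 < 1.4 is false → out
[3] lift (-16,16): star map gives -19.08132; window check 0.4 ≤ -19.08132 < 1.4 is false → out
[4] lift (2,4): star map gives 1.22967; window check 0.4 ≤ 1.22967 < 1.4 is true → IN Λ
[5] lift (0,-4): star map gives 0.77033; window check 0.4 ≤ 0.77033 < 1.4 is true → IN Λ
[6] lift (1,6): star map gives -0.15549; window check 0.4 ≤ -0.15549 < 1.4 is false → out
[7] lift (8,0): star map gives 8.00000; window check 0.4 ≤ 8.00000 < 1.4 is false → out
[8] lift (1,8): star map gives -0.54066; window check 0.4 ≤ -0.54066 < 1.4 is false → out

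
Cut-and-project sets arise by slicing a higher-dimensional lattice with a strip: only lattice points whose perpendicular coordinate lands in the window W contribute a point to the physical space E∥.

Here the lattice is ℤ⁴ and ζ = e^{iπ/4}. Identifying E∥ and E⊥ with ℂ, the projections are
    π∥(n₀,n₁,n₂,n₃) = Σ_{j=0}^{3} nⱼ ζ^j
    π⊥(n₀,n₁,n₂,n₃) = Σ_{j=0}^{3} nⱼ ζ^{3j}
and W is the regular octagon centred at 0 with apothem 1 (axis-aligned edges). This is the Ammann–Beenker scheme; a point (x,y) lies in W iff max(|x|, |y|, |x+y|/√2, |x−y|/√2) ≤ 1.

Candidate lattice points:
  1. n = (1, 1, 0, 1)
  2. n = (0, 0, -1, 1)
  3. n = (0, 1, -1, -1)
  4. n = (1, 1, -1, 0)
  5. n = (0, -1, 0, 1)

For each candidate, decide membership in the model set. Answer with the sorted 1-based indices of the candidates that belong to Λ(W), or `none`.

Internal map: ζ^{3j} for j=0..3 gives (1,0), (−√2/2,√2/2), (0,−1), (√2/2,√2/2).
candidate 1: n = (1, 1, 0, 1) → π⊥ ≈ (+1.000000, +1.414214); max(|x|,|y|,|x±y|/√2) = 1.707107 > 1 ⇒ ∉ W
candidate 2: n = (0, 0, -1, 1) → π⊥ ≈ (+0.707107, +1.707107); max(|x|,|y|,|x±y|/√2) = 1.707107 > 1 ⇒ ∉ W
candidate 3: n = (0, 1, -1, -1) → π⊥ ≈ (-1.414214, +1.000000); max(|x|,|y|,|x±y|/√2) = 1.707107 > 1 ⇒ ∉ W
candidate 4: n = (1, 1, -1, 0) → π⊥ ≈ (+0.292893, +1.707107); max(|x|,|y|,|x±y|/√2) = 1.707107 > 1 ⇒ ∉ W
candidate 5: n = (0, -1, 0, 1) → π⊥ ≈ (+1.414214, +0.000000); max(|x|,|y|,|x±y|/√2) = 1.414214 > 1 ⇒ ∉ W

none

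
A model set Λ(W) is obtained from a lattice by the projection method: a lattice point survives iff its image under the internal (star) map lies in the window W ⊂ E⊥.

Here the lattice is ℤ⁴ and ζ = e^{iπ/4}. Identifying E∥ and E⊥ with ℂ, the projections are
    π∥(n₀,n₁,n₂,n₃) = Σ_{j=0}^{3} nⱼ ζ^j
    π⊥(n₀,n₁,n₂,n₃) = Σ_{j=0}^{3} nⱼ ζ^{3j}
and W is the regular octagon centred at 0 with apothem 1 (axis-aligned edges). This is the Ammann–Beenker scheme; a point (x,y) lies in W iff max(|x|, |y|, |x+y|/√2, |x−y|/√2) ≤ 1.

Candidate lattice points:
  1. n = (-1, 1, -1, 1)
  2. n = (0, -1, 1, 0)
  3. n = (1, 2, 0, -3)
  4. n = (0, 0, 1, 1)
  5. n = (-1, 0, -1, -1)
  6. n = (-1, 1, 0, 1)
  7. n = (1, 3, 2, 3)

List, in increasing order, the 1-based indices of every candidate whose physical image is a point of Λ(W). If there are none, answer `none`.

4

Internal map: ζ^{3j} for j=0..3 gives (1,0), (−√2/2,√2/2), (0,−1), (√2/2,√2/2).
#1 (-1, 1, -1, 1): internal (-1.000000, 2.414214); octagon support 2.414214 vs apothem 1 → ∉ W
#2 (0, -1, 1, 0): internal (0.707107, -1.707107); octagon support 1.707107 vs apothem 1 → ∉ W
#3 (1, 2, 0, -3): internal (-2.535534, -0.707107); octagon support 2.535534 vs apothem 1 → ∉ W
#4 (0, 0, 1, 1): internal (0.707107, -0.292893); octagon support 0.707107 vs apothem 1 → ∈ W
#5 (-1, 0, -1, -1): internal (-1.707107, 0.292893); octagon support 1.707107 vs apothem 1 → ∉ W
#6 (-1, 1, 0, 1): internal (-1.000000, 1.414214); octagon support 1.707107 vs apothem 1 → ∉ W
#7 (1, 3, 2, 3): internal (1.000000, 2.242641); octagon support 2.292893 vs apothem 1 → ∉ W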